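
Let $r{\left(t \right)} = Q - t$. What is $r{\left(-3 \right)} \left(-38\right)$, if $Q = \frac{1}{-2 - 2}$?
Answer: $- \frac{209}{2} \approx -104.5$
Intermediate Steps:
$Q = - \frac{1}{4}$ ($Q = \frac{1}{-4} = - \frac{1}{4} \approx -0.25$)
$r{\left(t \right)} = - \frac{1}{4} - t$
$r{\left(-3 \right)} \left(-38\right) = \left(- \frac{1}{4} - -3\right) \left(-38\right) = \left(- \frac{1}{4} + 3\right) \left(-38\right) = \frac{11}{4} \left(-38\right) = - \frac{209}{2}$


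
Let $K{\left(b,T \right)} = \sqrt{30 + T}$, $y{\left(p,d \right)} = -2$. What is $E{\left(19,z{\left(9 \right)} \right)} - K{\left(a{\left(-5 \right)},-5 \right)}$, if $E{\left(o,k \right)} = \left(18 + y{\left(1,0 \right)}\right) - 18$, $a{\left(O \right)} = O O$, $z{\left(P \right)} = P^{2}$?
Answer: $-7$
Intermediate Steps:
$a{\left(O \right)} = O^{2}$
$E{\left(o,k \right)} = -2$ ($E{\left(o,k \right)} = \left(18 - 2\right) - 18 = 16 - 18 = -2$)
$E{\left(19,z{\left(9 \right)} \right)} - K{\left(a{\left(-5 \right)},-5 \right)} = -2 - \sqrt{30 - 5} = -2 - \sqrt{25} = -2 - 5 = -7$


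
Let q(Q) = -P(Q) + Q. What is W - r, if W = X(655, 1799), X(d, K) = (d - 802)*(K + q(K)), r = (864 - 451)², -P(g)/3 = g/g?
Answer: -699916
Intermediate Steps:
P(g) = -3 (P(g) = -3*g/g = -3*1 = -3)
q(Q) = 3 + Q (q(Q) = -1*(-3) + Q = 3 + Q)
r = 170569 (r = 413² = 170569)
X(d, K) = (-802 + d)*(3 + 2*K) (X(d, K) = (d - 802)*(K + (3 + K)) = (-802 + d)*(3 + 2*K))
W = -529347 (W = -2406 - 1604*1799 + 1799*655 + 655*(3 + 1799) = -2406 - 2885596 + 1178345 + 655*1802 = -2406 - 2885596 + 1178345 + 1180310 = -529347)
W - r = -529347 - 1*170569 = -529347 - 170569 = -699916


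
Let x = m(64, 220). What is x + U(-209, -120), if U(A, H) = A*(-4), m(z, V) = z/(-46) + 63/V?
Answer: 4224569/5060 ≈ 834.89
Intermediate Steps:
m(z, V) = 63/V - z/46 (m(z, V) = z*(-1/46) + 63/V = -z/46 + 63/V = 63/V - z/46)
x = -5591/5060 (x = 63/220 - 1/46*64 = 63*(1/220) - 32/23 = 63/220 - 32/23 = -5591/5060 ≈ -1.1049)
U(A, H) = -4*A
x + U(-209, -120) = -5591/5060 - 4*(-209) = -5591/5060 + 836 = 4224569/5060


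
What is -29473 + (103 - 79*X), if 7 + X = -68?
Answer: -23445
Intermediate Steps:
X = -75 (X = -7 - 68 = -75)
-29473 + (103 - 79*X) = -29473 + (103 - 79*(-75)) = -29473 + (103 + 5925) = -29473 + 6028 = -23445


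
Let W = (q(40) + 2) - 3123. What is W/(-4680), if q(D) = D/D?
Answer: ⅔ ≈ 0.66667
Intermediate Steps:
q(D) = 1
W = -3120 (W = (1 + 2) - 3123 = 3 - 3123 = -3120)
W/(-4680) = -3120/(-4680) = -3120*(-1/4680) = ⅔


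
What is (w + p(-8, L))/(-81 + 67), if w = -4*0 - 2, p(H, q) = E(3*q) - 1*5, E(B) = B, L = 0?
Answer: ½ ≈ 0.50000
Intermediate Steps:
p(H, q) = -5 + 3*q (p(H, q) = 3*q - 1*5 = 3*q - 5 = -5 + 3*q)
w = -2 (w = 0 - 2 = -2)
(w + p(-8, L))/(-81 + 67) = (-2 + (-5 + 3*0))/(-81 + 67) = (-2 + (-5 + 0))/(-14) = -(-2 - 5)/14 = -1/14*(-7) = ½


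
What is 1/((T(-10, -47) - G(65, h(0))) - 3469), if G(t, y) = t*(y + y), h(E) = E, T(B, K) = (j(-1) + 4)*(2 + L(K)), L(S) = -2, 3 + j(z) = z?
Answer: -1/3469 ≈ -0.00028827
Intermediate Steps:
j(z) = -3 + z
T(B, K) = 0 (T(B, K) = ((-3 - 1) + 4)*(2 - 2) = (-4 + 4)*0 = 0*0 = 0)
G(t, y) = 2*t*y (G(t, y) = t*(2*y) = 2*t*y)
1/((T(-10, -47) - G(65, h(0))) - 3469) = 1/((0 - 2*65*0) - 3469) = 1/((0 - 1*0) - 3469) = 1/((0 + 0) - 3469) = 1/(0 - 3469) = 1/(-3469) = -1/3469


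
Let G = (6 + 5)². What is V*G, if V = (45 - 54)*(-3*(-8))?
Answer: -26136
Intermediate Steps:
G = 121 (G = 11² = 121)
V = -216 (V = -9*24 = -216)
V*G = -216*121 = -26136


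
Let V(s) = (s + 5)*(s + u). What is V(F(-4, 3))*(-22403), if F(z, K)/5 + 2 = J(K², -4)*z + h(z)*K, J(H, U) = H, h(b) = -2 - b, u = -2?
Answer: -562539330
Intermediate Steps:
F(z, K) = -10 + 5*K*(-2 - z) + 5*z*K² (F(z, K) = -10 + 5*(K²*z + (-2 - z)*K) = -10 + 5*(z*K² + K*(-2 - z)) = -10 + 5*(K*(-2 - z) + z*K²) = -10 + (5*K*(-2 - z) + 5*z*K²) = -10 + 5*K*(-2 - z) + 5*z*K²)
V(s) = (-2 + s)*(5 + s) (V(s) = (s + 5)*(s - 2) = (5 + s)*(-2 + s) = (-2 + s)*(5 + s))
V(F(-4, 3))*(-22403) = (-10 + (-10 - 5*3*(2 - 4) + 5*(-4)*3²)² + 3*(-10 - 5*3*(2 - 4) + 5*(-4)*3²))*(-22403) = (-10 + (-10 - 5*3*(-2) + 5*(-4)*9)² + 3*(-10 - 5*3*(-2) + 5*(-4)*9))*(-22403) = (-10 + (-10 + 30 - 180)² + 3*(-10 + 30 - 180))*(-22403) = (-10 + (-160)² + 3*(-160))*(-22403) = (-10 + 25600 - 480)*(-22403) = 25110*(-22403) = -562539330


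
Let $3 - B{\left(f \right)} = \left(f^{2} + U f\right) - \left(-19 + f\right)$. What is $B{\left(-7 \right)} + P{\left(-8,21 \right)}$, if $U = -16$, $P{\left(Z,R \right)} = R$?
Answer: $-163$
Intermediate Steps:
$B{\left(f \right)} = -16 - f^{2} + 17 f$ ($B{\left(f \right)} = 3 - \left(\left(f^{2} - 16 f\right) - \left(-19 + f\right)\right) = 3 - \left(19 + f^{2} - 17 f\right) = -16 - f^{2} + 17 f$)
$B{\left(-7 \right)} + P{\left(-8,21 \right)} = \left(-16 - \left(-7\right)^{2} + 17 \left(-7\right)\right) + 21 = \left(-16 - 49 - 119\right) + 21 = -184 + 21 = -163$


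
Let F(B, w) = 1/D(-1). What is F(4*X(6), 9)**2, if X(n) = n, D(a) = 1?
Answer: 1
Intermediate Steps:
F(B, w) = 1 (F(B, w) = 1/1 = 1)
F(4*X(6), 9)**2 = 1**2 = 1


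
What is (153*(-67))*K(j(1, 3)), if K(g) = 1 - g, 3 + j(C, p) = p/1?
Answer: -10251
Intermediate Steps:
j(C, p) = -3 + p (j(C, p) = -3 + p/1 = -3 + p*1 = -3 + p)
(153*(-67))*K(j(1, 3)) = (153*(-67))*(1 - (-3 + 3)) = -10251*(1 - 1*0) = -10251*(1 + 0) = -10251*1 = -10251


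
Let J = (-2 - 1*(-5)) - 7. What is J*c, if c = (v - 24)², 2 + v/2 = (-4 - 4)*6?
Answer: -61504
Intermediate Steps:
v = -100 (v = -4 + 2*((-4 - 4)*6) = -4 + 2*(-8*6) = -4 + 2*(-48) = -4 - 96 = -100)
J = -4 (J = (-2 + 5) - 7 = 3 - 7 = -4)
c = 15376 (c = (-100 - 24)² = (-124)² = 15376)
J*c = -4*15376 = -61504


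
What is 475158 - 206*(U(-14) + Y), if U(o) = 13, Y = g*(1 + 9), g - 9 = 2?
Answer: 449820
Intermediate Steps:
g = 11 (g = 9 + 2 = 11)
Y = 110 (Y = 11*(1 + 9) = 11*10 = 110)
475158 - 206*(U(-14) + Y) = 475158 - 206*(13 + 110) = 475158 - 206*123 = 475158 - 25338 = 449820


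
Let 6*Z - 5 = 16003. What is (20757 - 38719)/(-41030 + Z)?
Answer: 8981/19181 ≈ 0.46822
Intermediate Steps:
Z = 2668 (Z = 5/6 + (1/6)*16003 = 5/6 + 16003/6 = 2668)
(20757 - 38719)/(-41030 + Z) = (20757 - 38719)/(-41030 + 2668) = -17962/(-38362) = -17962*(-1/38362) = 8981/19181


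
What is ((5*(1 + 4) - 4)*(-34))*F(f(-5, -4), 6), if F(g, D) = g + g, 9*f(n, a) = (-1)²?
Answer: -476/3 ≈ -158.67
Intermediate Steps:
f(n, a) = ⅑ (f(n, a) = (⅑)*(-1)² = (⅑)*1 = ⅑)
F(g, D) = 2*g
((5*(1 + 4) - 4)*(-34))*F(f(-5, -4), 6) = ((5*(1 + 4) - 4)*(-34))*(2*(⅑)) = ((5*5 - 4)*(-34))*(2/9) = ((25 - 4)*(-34))*(2/9) = (21*(-34))*(2/9) = -714*2/9 = -476/3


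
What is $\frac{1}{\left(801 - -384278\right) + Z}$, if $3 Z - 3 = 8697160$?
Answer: $\frac{3}{9852400} \approx 3.0449 \cdot 10^{-7}$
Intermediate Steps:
$Z = \frac{8697163}{3}$ ($Z = 1 + \frac{1}{3} \cdot 8697160 = 1 + \frac{8697160}{3} = \frac{8697163}{3} \approx 2.8991 \cdot 10^{6}$)
$\frac{1}{\left(801 - -384278\right) + Z} = \frac{1}{\left(801 - -384278\right) + \frac{8697163}{3}} = \frac{1}{\left(801 + 384278\right) + \frac{8697163}{3}} = \frac{1}{385079 + \frac{8697163}{3}} = \frac{1}{\frac{9852400}{3}} = \frac{3}{9852400}$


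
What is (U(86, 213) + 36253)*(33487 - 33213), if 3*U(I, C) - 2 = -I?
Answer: 9925650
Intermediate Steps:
U(I, C) = ⅔ - I/3 (U(I, C) = ⅔ + (-I)/3 = ⅔ - I/3)
(U(86, 213) + 36253)*(33487 - 33213) = ((⅔ - ⅓*86) + 36253)*(33487 - 33213) = ((⅔ - 86/3) + 36253)*274 = (-28 + 36253)*274 = 36225*274 = 9925650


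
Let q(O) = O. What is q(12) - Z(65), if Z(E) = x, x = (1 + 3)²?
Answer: -4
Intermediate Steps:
x = 16 (x = 4² = 16)
Z(E) = 16
q(12) - Z(65) = 12 - 1*16 = 12 - 16 = -4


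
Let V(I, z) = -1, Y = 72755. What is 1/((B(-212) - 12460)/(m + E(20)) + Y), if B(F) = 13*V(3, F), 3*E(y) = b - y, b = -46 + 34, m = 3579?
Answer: 10705/778804856 ≈ 1.3745e-5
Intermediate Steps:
b = -12
E(y) = -4 - y/3 (E(y) = (-12 - y)/3 = -4 - y/3)
B(F) = -13 (B(F) = 13*(-1) = -13)
1/((B(-212) - 12460)/(m + E(20)) + Y) = 1/((-13 - 12460)/(3579 + (-4 - ⅓*20)) + 72755) = 1/(-12473/(3579 + (-4 - 20/3)) + 72755) = 1/(-12473/(3579 - 32/3) + 72755) = 1/(-12473/10705/3 + 72755) = 1/(-12473*3/10705 + 72755) = 1/(-37419/10705 + 72755) = 1/(778804856/10705) = 10705/778804856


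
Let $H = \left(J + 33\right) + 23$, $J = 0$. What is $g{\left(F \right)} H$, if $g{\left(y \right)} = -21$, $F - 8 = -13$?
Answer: $-1176$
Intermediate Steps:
$F = -5$ ($F = 8 - 13 = -5$)
$H = 56$ ($H = \left(0 + 33\right) + 23 = 33 + 23 = 56$)
$g{\left(F \right)} H = \left(-21\right) 56 = -1176$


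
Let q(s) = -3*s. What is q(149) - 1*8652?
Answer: -9099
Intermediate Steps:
q(149) - 1*8652 = -3*149 - 1*8652 = -447 - 8652 = -9099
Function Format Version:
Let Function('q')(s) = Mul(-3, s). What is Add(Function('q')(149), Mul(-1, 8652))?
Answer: -9099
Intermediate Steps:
Add(Function('q')(149), Mul(-1, 8652)) = Add(Mul(-3, 149), Mul(-1, 8652)) = Add(-447, -8652) = -9099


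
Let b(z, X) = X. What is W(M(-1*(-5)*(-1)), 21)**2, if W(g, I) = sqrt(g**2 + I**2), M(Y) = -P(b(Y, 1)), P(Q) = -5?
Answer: 466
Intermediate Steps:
M(Y) = 5 (M(Y) = -1*(-5) = 5)
W(g, I) = sqrt(I**2 + g**2)
W(M(-1*(-5)*(-1)), 21)**2 = (sqrt(21**2 + 5**2))**2 = (sqrt(441 + 25))**2 = (sqrt(466))**2 = 466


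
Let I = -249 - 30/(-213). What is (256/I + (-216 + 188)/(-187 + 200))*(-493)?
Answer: 360392860/229697 ≈ 1569.0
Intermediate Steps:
I = -17669/71 (I = -249 - 30*(-1/213) = -249 + 10/71 = -17669/71 ≈ -248.86)
(256/I + (-216 + 188)/(-187 + 200))*(-493) = (256/(-17669/71) + (-216 + 188)/(-187 + 200))*(-493) = (256*(-71/17669) - 28/13)*(-493) = (-18176/17669 - 28*1/13)*(-493) = (-18176/17669 - 28/13)*(-493) = -731020/229697*(-493) = 360392860/229697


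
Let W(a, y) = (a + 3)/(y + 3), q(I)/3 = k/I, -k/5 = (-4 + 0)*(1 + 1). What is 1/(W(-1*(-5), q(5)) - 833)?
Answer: -27/22483 ≈ -0.0012009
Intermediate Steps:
k = 40 (k = -5*(-4 + 0)*(1 + 1) = -(-20)*2 = -5*(-8) = 40)
q(I) = 120/I (q(I) = 3*(40/I) = 120/I)
W(a, y) = (3 + a)/(3 + y)
1/(W(-1*(-5), q(5)) - 833) = 1/((3 - 1*(-5))/(3 + 120/5) - 833) = 1/((3 + 5)/(3 + 120*(⅕)) - 833) = 1/(8/(3 + 24) - 833) = 1/(8/27 - 833) = 1/(-22483/27) = -27/22483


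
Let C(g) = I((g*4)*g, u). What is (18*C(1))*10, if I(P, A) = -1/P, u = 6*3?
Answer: -45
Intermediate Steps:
u = 18
C(g) = -1/(4*g²) (C(g) = -1/((g*4)*g) = -1/((4*g)*g) = -1/(4*g²))
(18*C(1))*10 = (18*(-¼/1²))*10 = (18*(-¼*1))*10 = (18*(-¼))*10 = -9/2*10 = -45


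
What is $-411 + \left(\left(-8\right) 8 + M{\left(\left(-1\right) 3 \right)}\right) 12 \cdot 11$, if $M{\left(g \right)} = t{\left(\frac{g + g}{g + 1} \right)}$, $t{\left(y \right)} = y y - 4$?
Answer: $-8199$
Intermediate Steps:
$t{\left(y \right)} = -4 + y^{2}$ ($t{\left(y \right)} = y^{2} - 4 = -4 + y^{2}$)
$M{\left(g \right)} = -4 + \frac{4 g^{2}}{\left(1 + g\right)^{2}}$ ($M{\left(g \right)} = -4 + \left(\frac{g + g}{g + 1}\right)^{2} = -4 + \left(\frac{2 g}{1 + g}\right)^{2} = -4 + \frac{4 g^{2}}{\left(1 + g\right)^{2}}$)
$-411 + \left(\left(-8\right) 8 + M{\left(\left(-1\right) 3 \right)}\right) 12 \cdot 11 = -411 + \left(\left(-8\right) 8 + \frac{4 \left(-1 - 2 \left(\left(-1\right) 3\right)\right)}{1 + \left(\left(-1\right) 3\right)^{2} + 2 \left(\left(-1\right) 3\right)}\right) 12 \cdot 11 = -411 + \left(-64 + \frac{4 \left(-1 - -6\right)}{1 + \left(-3\right)^{2} + 2 \left(-3\right)}\right) 132 = -411 + \left(-64 + \frac{4 \left(-1 + 6\right)}{1 + 9 - 6}\right) 132 = -411 + \left(-64 + 4 \cdot \frac{1}{4} \cdot 5\right) 132 = -411 + \left(-64 + 5\right) 132 = -411 - 7788 = -8199$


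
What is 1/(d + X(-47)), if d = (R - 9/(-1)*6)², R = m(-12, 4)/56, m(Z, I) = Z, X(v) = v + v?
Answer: 196/548585 ≈ 0.00035728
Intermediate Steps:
X(v) = 2*v
R = -3/14 (R = -12/56 = -12*1/56 = -3/14 ≈ -0.21429)
d = 567009/196 (d = (-3/14 - 9/(-1)*6)² = (-3/14 - 9*(-1)*6)² = (-3/14 - 3*(-3)*6)² = (-3/14 + 9*6)² = (-3/14 + 54)² = (753/14)² = 567009/196 ≈ 2892.9)
1/(d + X(-47)) = 1/(567009/196 + 2*(-47)) = 1/(567009/196 - 94) = 1/(548585/196) = 196/548585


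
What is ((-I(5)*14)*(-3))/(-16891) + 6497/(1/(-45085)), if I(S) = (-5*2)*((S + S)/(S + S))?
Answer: -706809312125/2413 ≈ -2.9292e+8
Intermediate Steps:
I(S) = -10 (I(S) = -10*2*S/(2*S) = -10*2*S*1/(2*S) = -10*1 = -10)
((-I(5)*14)*(-3))/(-16891) + 6497/(1/(-45085)) = ((-1*(-10)*14)*(-3))/(-16891) + 6497/(1/(-45085)) = ((10*14)*(-3))*(-1/16891) + 6497/(-1/45085) = (140*(-3))*(-1/16891) + 6497*(-45085) = -420*(-1/16891) - 292917245 = 60/2413 - 292917245 = -706809312125/2413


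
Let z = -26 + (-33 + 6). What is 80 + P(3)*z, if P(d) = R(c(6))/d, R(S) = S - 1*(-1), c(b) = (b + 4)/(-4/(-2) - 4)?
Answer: 452/3 ≈ 150.67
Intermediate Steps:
c(b) = -2 - b/2 (c(b) = (4 + b)/(-4*(-½) - 4) = (4 + b)/(2 - 4) = (4 + b)/(-2) = (4 + b)*(-½) = -2 - b/2)
z = -53 (z = -26 - 27 = -53)
R(S) = 1 + S (R(S) = S + 1 = 1 + S)
P(d) = -4/d (P(d) = (1 + (-2 - ½*6))/d = (1 + (-2 - 3))/d = (1 - 5)/d = -4/d)
80 + P(3)*z = 80 - 4/3*(-53) = 80 + 212/3 = 452/3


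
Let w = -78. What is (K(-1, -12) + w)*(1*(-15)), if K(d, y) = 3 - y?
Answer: 945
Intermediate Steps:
(K(-1, -12) + w)*(1*(-15)) = ((3 - 1*(-12)) - 78)*(1*(-15)) = ((3 + 12) - 78)*(-15) = (15 - 78)*(-15) = -63*(-15) = 945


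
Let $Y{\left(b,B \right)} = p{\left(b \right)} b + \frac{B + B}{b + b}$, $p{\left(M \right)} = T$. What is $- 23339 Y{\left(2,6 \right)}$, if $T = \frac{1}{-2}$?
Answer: $-46678$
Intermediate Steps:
$T = - \frac{1}{2} \approx -0.5$
$p{\left(M \right)} = - \frac{1}{2}$
$Y{\left(b,B \right)} = - \frac{b}{2} + \frac{B}{b}$ ($Y{\left(b,B \right)} = - \frac{b}{2} + \frac{B + B}{b + b} = - \frac{b}{2} + \frac{2 B}{2 b} = - \frac{b}{2} + 2 B \frac{1}{2 b} = - \frac{b}{2} + \frac{B}{b}$)
$- 23339 Y{\left(2,6 \right)} = - 23339 \left(\left(- \frac{1}{2}\right) 2 + \frac{6}{2}\right) = - 23339 \left(-1 + 6 \cdot \frac{1}{2}\right) = - 23339 \left(-1 + 3\right) = \left(-23339\right) 2 = -46678$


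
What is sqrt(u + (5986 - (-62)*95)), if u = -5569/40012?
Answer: sqrt(4753194960829)/20006 ≈ 108.98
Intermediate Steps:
u = -5569/40012 (u = -5569*1/40012 = -5569/40012 ≈ -0.13918)
sqrt(u + (5986 - (-62)*95)) = sqrt(-5569/40012 + (5986 - (-62)*95)) = sqrt(-5569/40012 + (5986 - 1*(-5890))) = sqrt(-5569/40012 + (5986 + 5890)) = sqrt(-5569/40012 + 11876) = sqrt(475176943/40012) = sqrt(4753194960829)/20006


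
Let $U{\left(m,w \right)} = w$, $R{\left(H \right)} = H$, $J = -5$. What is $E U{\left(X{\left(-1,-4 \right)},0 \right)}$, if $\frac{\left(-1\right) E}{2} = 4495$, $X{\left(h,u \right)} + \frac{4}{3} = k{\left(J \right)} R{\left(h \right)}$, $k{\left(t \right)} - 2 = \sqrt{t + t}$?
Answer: $0$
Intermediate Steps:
$k{\left(t \right)} = 2 + \sqrt{2} \sqrt{t}$ ($k{\left(t \right)} = 2 + \sqrt{t + t} = 2 + \sqrt{2 t} = 2 + \sqrt{2} \sqrt{t}$)
$X{\left(h,u \right)} = - \frac{4}{3} + h \left(2 + i \sqrt{10}\right)$ ($X{\left(h,u \right)} = - \frac{4}{3} + \left(2 + \sqrt{2} \sqrt{-5}\right) h = - \frac{4}{3} + \left(2 + \sqrt{2} i \sqrt{5}\right) h = - \frac{4}{3} + \left(2 + i \sqrt{10}\right) h = - \frac{4}{3} + h \left(2 + i \sqrt{10}\right)$)
$E = -8990$ ($E = \left(-2\right) 4495 = -8990$)
$E U{\left(X{\left(-1,-4 \right)},0 \right)} = \left(-8990\right) 0 = 0$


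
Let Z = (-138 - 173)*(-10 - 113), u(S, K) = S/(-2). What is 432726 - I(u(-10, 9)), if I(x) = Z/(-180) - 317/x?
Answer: 5196023/12 ≈ 4.3300e+5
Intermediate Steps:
u(S, K) = -S/2 (u(S, K) = S*(-½) = -S/2)
Z = 38253 (Z = -311*(-123) = 38253)
I(x) = -12751/60 - 317/x (I(x) = 38253/(-180) - 317/x = 38253*(-1/180) - 317/x = -12751/60 - 317/x)
432726 - I(u(-10, 9)) = 432726 - (-12751/60 - 317/((-½*(-10)))) = 432726 - (-12751/60 - 317/5) = 432726 - 1*(-3311/12) = 432726 + 3311/12 = 5196023/12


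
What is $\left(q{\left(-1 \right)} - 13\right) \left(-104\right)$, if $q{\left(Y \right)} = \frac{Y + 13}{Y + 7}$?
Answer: $1144$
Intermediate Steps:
$q{\left(Y \right)} = \frac{13 + Y}{7 + Y}$
$\left(q{\left(-1 \right)} - 13\right) \left(-104\right) = \left(\frac{13 - 1}{7 - 1} - 13\right) \left(-104\right) = \left(\frac{1}{6} \cdot 12 - 13\right) \left(-104\right) = \left(2 - 13\right) \left(-104\right) = \left(-11\right) \left(-104\right) = 1144$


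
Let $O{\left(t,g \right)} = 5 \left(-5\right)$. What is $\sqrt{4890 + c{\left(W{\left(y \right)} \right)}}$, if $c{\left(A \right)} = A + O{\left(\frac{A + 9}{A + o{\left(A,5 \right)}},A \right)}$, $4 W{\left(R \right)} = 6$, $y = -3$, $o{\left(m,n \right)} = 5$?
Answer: $\frac{\sqrt{19466}}{2} \approx 69.76$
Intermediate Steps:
$W{\left(R \right)} = \frac{3}{2}$ ($W{\left(R \right)} = \frac{1}{4} \cdot 6 = \frac{3}{2}$)
$O{\left(t,g \right)} = -25$
$c{\left(A \right)} = -25 + A$ ($c{\left(A \right)} = A - 25 = -25 + A$)
$\sqrt{4890 + c{\left(W{\left(y \right)} \right)}} = \sqrt{4890 + \left(-25 + \frac{3}{2}\right)} = \sqrt{4890 - \frac{47}{2}} = \sqrt{\frac{9733}{2}} = \frac{\sqrt{19466}}{2}$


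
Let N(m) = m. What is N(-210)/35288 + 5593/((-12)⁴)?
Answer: 24126403/91466496 ≈ 0.26377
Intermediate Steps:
N(-210)/35288 + 5593/((-12)⁴) = -210/35288 + 5593/((-12)⁴) = -210*1/35288 + 5593/20736 = -105/17644 + 5593*(1/20736) = -105/17644 + 5593/20736 = 24126403/91466496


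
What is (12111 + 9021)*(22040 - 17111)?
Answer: 104159628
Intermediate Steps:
(12111 + 9021)*(22040 - 17111) = 21132*4929 = 104159628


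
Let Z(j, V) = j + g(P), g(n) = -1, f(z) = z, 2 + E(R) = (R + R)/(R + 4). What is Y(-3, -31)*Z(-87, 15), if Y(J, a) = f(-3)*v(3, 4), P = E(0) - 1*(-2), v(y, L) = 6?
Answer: 1584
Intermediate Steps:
E(R) = -2 + 2*R/(4 + R) (E(R) = -2 + (R + R)/(R + 4) = -2 + (2*R)/(4 + R) = -2 + 2*R/(4 + R))
P = 0 (P = -8/(4 + 0) - 1*(-2) = -8/4 + 2 = -8*¼ + 2 = -2 + 2 = 0)
Y(J, a) = -18 (Y(J, a) = -3*6 = -18)
Z(j, V) = -1 + j (Z(j, V) = j - 1 = -1 + j)
Y(-3, -31)*Z(-87, 15) = -18*(-1 - 87) = -18*(-88) = 1584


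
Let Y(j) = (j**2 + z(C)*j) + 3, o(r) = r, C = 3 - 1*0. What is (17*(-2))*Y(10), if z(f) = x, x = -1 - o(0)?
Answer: -3162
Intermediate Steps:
C = 3 (C = 3 + 0 = 3)
x = -1 (x = -1 - 1*0 = -1 + 0 = -1)
z(f) = -1
Y(j) = 3 + j**2 - j (Y(j) = (j**2 - j) + 3 = 3 + j**2 - j)
(17*(-2))*Y(10) = (17*(-2))*(3 + 10**2 - 1*10) = -34*(3 + 100 - 10) = -34*93 = -3162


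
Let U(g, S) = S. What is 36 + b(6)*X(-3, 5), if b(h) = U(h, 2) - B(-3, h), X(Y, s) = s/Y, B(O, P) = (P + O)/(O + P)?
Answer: 103/3 ≈ 34.333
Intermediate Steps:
B(O, P) = 1 (B(O, P) = (O + P)/(O + P) = 1)
b(h) = 1 (b(h) = 2 - 1*1 = 2 - 1 = 1)
36 + b(6)*X(-3, 5) = 36 + 1*(5/(-3)) = 36 + 1*(5*(-⅓)) = 36 + 1*(-5/3) = 36 - 5/3 = 103/3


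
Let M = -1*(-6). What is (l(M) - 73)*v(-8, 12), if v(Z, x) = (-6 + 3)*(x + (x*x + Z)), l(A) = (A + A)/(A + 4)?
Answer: 159396/5 ≈ 31879.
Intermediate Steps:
M = 6
l(A) = 2*A/(4 + A) (l(A) = (2*A)/(4 + A) = 2*A/(4 + A))
v(Z, x) = -3*Z - 3*x - 3*x² (v(Z, x) = -3*(x + (x² + Z)) = -3*(x + (Z + x²)) = -3*(Z + x + x²) = -3*Z - 3*x - 3*x²)
(l(M) - 73)*v(-8, 12) = (2*6/(4 + 6) - 73)*(-3*(-8) - 3*12 - 3*12²) = (2*6/10 - 73)*(24 - 36 - 3*144) = (2*6*(⅒) - 73)*(24 - 36 - 432) = (6/5 - 73)*(-444) = -359/5*(-444) = 159396/5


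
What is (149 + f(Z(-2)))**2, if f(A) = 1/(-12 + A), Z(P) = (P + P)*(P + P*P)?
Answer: 8874441/400 ≈ 22186.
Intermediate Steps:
Z(P) = 2*P*(P + P**2) (Z(P) = (2*P)*(P + P**2) = 2*P*(P + P**2))
(149 + f(Z(-2)))**2 = (149 + 1/(-12 + 2*(-2)**2*(1 - 2)))**2 = (149 + 1/(-12 + 2*4*(-1)))**2 = (149 + 1/(-12 - 8))**2 = (149 + 1/(-20))**2 = (149 - 1/20)**2 = (2979/20)**2 = 8874441/400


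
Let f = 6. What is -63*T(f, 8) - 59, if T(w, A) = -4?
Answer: 193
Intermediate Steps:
-63*T(f, 8) - 59 = -63*(-4) - 59 = 252 - 59 = 193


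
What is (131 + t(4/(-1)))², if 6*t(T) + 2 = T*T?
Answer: 160000/9 ≈ 17778.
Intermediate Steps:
t(T) = -⅓ + T²/6 (t(T) = -⅓ + (T*T)/6 = -⅓ + T²/6)
(131 + t(4/(-1)))² = (131 + (-⅓ + (4/(-1))²/6))² = (131 + (-⅓ + (4*(-1))²/6))² = (131 + (-⅓ + (⅙)*(-4)²))² = (131 + (-⅓ + (⅙)*16))² = (131 + (-⅓ + 8/3))² = (131 + 7/3)² = (400/3)² = 160000/9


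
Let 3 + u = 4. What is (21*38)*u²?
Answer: 798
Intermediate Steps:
u = 1 (u = -3 + 4 = 1)
(21*38)*u² = (21*38)*1² = 798*1 = 798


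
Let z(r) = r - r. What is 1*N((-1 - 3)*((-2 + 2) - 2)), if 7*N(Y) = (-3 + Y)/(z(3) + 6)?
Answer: 5/42 ≈ 0.11905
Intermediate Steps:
z(r) = 0
N(Y) = -1/14 + Y/42 (N(Y) = ((-3 + Y)/(0 + 6))/7 = ((-3 + Y)/6)/7 = ((-3 + Y)*(⅙))/7 = (-½ + Y/6)/7 = -1/14 + Y/42)
1*N((-1 - 3)*((-2 + 2) - 2)) = 1*(-1/14 + ((-1 - 3)*((-2 + 2) - 2))/42) = 1*(-1/14 + (-4*(0 - 2))/42) = 1*(-1/14 + (-4*(-2))/42) = 1*(-1/14 + (1/42)*8) = 1*(-1/14 + 4/21) = 1*(5/42) = 5/42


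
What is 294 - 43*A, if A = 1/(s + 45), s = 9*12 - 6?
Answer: 43175/147 ≈ 293.71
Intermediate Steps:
s = 102 (s = 108 - 6 = 102)
A = 1/147 (A = 1/(102 + 45) = 1/147 ≈ 0.0068027)
294 - 43*A = 294 - 43*1/147 = 294 - 43/147 = 43175/147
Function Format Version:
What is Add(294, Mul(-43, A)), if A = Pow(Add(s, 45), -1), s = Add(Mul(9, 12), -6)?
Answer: Rational(43175, 147) ≈ 293.71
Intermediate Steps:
s = 102 (s = Add(108, -6) = 102)
A = Rational(1, 147) (A = Pow(Add(102, 45), -1) = Pow(147, -1) = Rational(1, 147) ≈ 0.0068027)
Add(294, Mul(-43, A)) = Add(294, Mul(-43, Rational(1, 147))) = Add(294, Rational(-43, 147)) = Rational(43175, 147)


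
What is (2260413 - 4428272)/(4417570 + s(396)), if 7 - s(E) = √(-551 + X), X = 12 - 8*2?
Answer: -9576684057643/19514986551484 - 2167859*I*√555/19514986551484 ≈ -0.49074 - 2.617e-6*I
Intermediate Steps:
X = -4 (X = 12 - 16 = -4)
s(E) = 7 - I*√555 (s(E) = 7 - √(-551 - 4) = 7 - √(-555) = 7 - I*√555)
(2260413 - 4428272)/(4417570 + s(396)) = (2260413 - 4428272)/(4417570 + (7 - I*√555)) = -2167859/(4417577 - I*√555)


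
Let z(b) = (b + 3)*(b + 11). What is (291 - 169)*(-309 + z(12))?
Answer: 4392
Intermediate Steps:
z(b) = (3 + b)*(11 + b)
(291 - 169)*(-309 + z(12)) = (291 - 169)*(-309 + (33 + 12² + 14*12)) = 122*(-309 + (33 + 144 + 168)) = 122*(-309 + 345) = 122*36 = 4392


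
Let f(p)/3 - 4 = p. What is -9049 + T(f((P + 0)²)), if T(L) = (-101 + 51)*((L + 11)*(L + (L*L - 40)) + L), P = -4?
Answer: -12863049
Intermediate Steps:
f(p) = 12 + 3*p
T(L) = -50*L - 50*(11 + L)*(-40 + L + L²) (T(L) = -50*((11 + L)*(L + (L² - 40)) + L) = -50*((11 + L)*(L + (-40 + L²)) + L) = -50*((11 + L)*(-40 + L + L²) + L) = -50*(L + (11 + L)*(-40 + L + L²)) = -50*L - 50*(11 + L)*(-40 + L + L²))
-9049 + T(f((P + 0)²)) = -9049 + (22000 - 600*(12 + 3*(-4 + 0)²)² - 50*(12 + 3*(-4 + 0)²)³ + 1400*(12 + 3*(-4 + 0)²)) = -9049 + (22000 - 600*(12 + 3*(-4)²)² - 50*(12 + 3*(-4)²)³ + 1400*(12 + 3*(-4)²)) = -9049 + (22000 - 600*(12 + 3*16)² - 50*(12 + 3*16)³ + 1400*(12 + 3*16)) = -9049 + (22000 - 600*(12 + 48)² - 50*(12 + 48)³ + 1400*(12 + 48)) = -9049 + (22000 - 600*60² - 50*60³ + 1400*60) = -9049 + (22000 - 600*3600 - 50*216000 + 84000) = -9049 + (22000 - 2160000 - 10800000 + 84000) = -9049 - 12854000 = -12863049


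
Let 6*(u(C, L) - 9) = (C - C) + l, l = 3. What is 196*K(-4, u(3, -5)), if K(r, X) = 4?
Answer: 784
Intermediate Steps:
u(C, L) = 19/2 (u(C, L) = 9 + ((C - C) + 3)/6 = 9 + (0 + 3)/6 = 9 + (⅙)*3 = 9 + ½ = 19/2)
196*K(-4, u(3, -5)) = 196*4 = 784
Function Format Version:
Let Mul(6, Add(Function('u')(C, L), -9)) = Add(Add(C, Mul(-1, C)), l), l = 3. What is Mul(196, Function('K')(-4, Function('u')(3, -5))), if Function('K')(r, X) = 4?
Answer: 784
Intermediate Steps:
Function('u')(C, L) = Rational(19, 2) (Function('u')(C, L) = Add(9, Mul(Rational(1, 6), Add(Add(C, Mul(-1, C)), 3))) = Add(9, Mul(Rational(1, 6), Add(0, 3))) = Add(9, Mul(Rational(1, 6), 3)) = Add(9, Rational(1, 2)) = Rational(19, 2))
Mul(196, Function('K')(-4, Function('u')(3, -5))) = Mul(196, 4) = 784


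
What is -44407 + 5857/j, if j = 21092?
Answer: -936626587/21092 ≈ -44407.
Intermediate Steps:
-44407 + 5857/j = -44407 + 5857/21092 = -936626587/21092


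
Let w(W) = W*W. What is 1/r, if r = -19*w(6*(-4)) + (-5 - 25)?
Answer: -1/10974 ≈ -9.1124e-5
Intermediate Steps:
w(W) = W²
r = -10974 (r = -19*(6*(-4))² + (-5 - 25) = -19*(-24)² - 30 = -19*576 - 30 = -10944 - 30 = -10974)
1/r = 1/(-10974) = -1/10974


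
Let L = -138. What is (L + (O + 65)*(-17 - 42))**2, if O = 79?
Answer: 74545956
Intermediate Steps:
(L + (O + 65)*(-17 - 42))**2 = (-138 + (79 + 65)*(-17 - 42))**2 = (-138 + 144*(-59))**2 = (-138 - 8496)**2 = (-8634)**2 = 74545956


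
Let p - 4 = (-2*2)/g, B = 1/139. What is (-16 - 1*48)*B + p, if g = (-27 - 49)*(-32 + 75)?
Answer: 402103/113563 ≈ 3.5408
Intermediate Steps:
g = -3268 (g = -76*43 = -3268)
B = 1/139 ≈ 0.0071942
p = 3269/817 (p = 4 - 2*2/(-3268) = 4 - 4*(-1/3268) = 4 + 1/817 = 3269/817 ≈ 4.0012)
(-16 - 1*48)*B + p = (-16 - 1*48)*(1/139) + 3269/817 = (-16 - 48)*(1/139) + 3269/817 = -64*1/139 + 3269/817 = -64/139 + 3269/817 = 402103/113563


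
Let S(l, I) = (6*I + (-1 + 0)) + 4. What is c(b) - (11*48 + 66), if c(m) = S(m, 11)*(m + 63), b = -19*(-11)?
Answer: 18174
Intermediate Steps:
b = 209
S(l, I) = 3 + 6*I (S(l, I) = (6*I - 1) + 4 = (-1 + 6*I) + 4 = 3 + 6*I)
c(m) = 4347 + 69*m (c(m) = (3 + 6*11)*(m + 63) = (3 + 66)*(63 + m) = 69*(63 + m) = 4347 + 69*m)
c(b) - (11*48 + 66) = (4347 + 69*209) - (11*48 + 66) = (4347 + 14421) - (528 + 66) = 18768 - 1*594 = 18768 - 594 = 18174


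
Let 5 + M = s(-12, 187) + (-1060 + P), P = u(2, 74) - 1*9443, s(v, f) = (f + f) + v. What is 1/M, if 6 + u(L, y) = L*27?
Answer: -1/10098 ≈ -9.9030e-5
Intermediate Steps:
s(v, f) = v + 2*f (s(v, f) = 2*f + v = v + 2*f)
u(L, y) = -6 + 27*L (u(L, y) = -6 + L*27 = -6 + 27*L)
P = -9395 (P = (-6 + 27*2) - 1*9443 = (-6 + 54) - 9443 = 48 - 9443 = -9395)
M = -10098 (M = -5 + ((-12 + 2*187) + (-1060 - 9395)) = -5 + ((-12 + 374) - 10455) = -5 + (362 - 10455) = -5 - 10093 = -10098)
1/M = 1/(-10098) = -1/10098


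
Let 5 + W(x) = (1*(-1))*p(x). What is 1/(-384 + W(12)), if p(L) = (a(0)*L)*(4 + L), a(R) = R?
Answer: -1/389 ≈ -0.0025707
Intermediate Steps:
p(L) = 0 (p(L) = (0*L)*(4 + L) = 0*(4 + L) = 0)
W(x) = -5 (W(x) = -5 + (1*(-1))*0 = -5 - 1*0 = -5 + 0 = -5)
1/(-384 + W(12)) = 1/(-384 - 5) = 1/(-389) = -1/389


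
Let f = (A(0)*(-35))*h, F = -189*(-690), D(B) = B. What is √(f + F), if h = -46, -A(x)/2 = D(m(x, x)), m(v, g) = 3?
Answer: 5*√4830 ≈ 347.49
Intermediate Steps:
A(x) = -6 (A(x) = -2*3 = -6)
F = 130410
f = -9660 (f = -6*(-35)*(-46) = 210*(-46) = -9660)
√(f + F) = √(-9660 + 130410) = √120750 = 5*√4830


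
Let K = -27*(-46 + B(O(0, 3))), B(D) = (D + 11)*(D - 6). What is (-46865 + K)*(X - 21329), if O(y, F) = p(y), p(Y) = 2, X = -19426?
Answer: 1802145345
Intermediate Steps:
O(y, F) = 2
B(D) = (-6 + D)*(11 + D) (B(D) = (11 + D)*(-6 + D) = (-6 + D)*(11 + D))
K = 2646 (K = -27*(-46 + (-66 + 2**2 + 5*2)) = -27*(-46 + (-66 + 4 + 10)) = -27*(-46 - 52) = -27*(-98) = 2646)
(-46865 + K)*(X - 21329) = (-46865 + 2646)*(-19426 - 21329) = -44219*(-40755) = 1802145345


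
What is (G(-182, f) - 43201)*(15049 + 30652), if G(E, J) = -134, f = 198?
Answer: -1980452835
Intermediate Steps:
(G(-182, f) - 43201)*(15049 + 30652) = (-134 - 43201)*(15049 + 30652) = -43335*45701 = -1980452835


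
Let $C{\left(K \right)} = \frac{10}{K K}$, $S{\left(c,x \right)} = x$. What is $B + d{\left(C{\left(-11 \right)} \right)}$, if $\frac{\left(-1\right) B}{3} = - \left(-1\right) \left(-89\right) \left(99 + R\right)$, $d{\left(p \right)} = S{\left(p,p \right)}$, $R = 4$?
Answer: $\frac{3327631}{121} \approx 27501.0$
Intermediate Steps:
$C{\left(K \right)} = \frac{10}{K^{2}}$
$d{\left(p \right)} = p$
$B = 27501$ ($B = - 3 \left(- \left(-1\right) \left(-89\right) \left(99 + 4\right)\right) = - 3 \left(- 89 \cdot 103\right) = - 3 \left(\left(-1\right) 9167\right) = \left(-3\right) \left(-9167\right) = 27501$)
$B + d{\left(C{\left(-11 \right)} \right)} = 27501 + \frac{10}{121} = \frac{3327631}{121}$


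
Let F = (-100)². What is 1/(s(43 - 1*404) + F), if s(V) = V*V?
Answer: 1/140321 ≈ 7.1265e-6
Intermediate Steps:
s(V) = V²
F = 10000
1/(s(43 - 1*404) + F) = 1/((43 - 1*404)² + 10000) = 1/((43 - 404)² + 10000) = 1/((-361)² + 10000) = 1/(130321 + 10000) = 1/140321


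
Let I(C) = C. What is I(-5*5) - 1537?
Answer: -1562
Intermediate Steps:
I(-5*5) - 1537 = -5*5 - 1537 = -25 - 1537 = -1562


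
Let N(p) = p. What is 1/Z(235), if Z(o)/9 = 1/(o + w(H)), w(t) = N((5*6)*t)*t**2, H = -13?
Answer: -65675/9 ≈ -7297.2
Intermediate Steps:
w(t) = 30*t**3 (w(t) = ((5*6)*t)*t**2 = (30*t)*t**2 = 30*t**3)
Z(o) = 9/(-65910 + o) (Z(o) = 9/(o + 30*(-13)**3) = 9/(o + 30*(-2197)) = 9/(o - 65910) = 9/(-65910 + o))
1/Z(235) = 1/(9/(-65910 + 235)) = 1/(9/(-65675)) = 1/(9*(-1/65675)) = 1/(-9/65675) = -65675/9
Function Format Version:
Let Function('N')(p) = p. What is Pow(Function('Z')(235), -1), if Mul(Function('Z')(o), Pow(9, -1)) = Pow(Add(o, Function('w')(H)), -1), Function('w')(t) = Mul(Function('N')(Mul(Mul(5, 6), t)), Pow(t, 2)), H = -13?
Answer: Rational(-65675, 9) ≈ -7297.2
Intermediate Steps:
Function('w')(t) = Mul(30, Pow(t, 3)) (Function('w')(t) = Mul(Mul(Mul(5, 6), t), Pow(t, 2)) = Mul(Mul(30, t), Pow(t, 2)) = Mul(30, Pow(t, 3)))
Function('Z')(o) = Mul(9, Pow(Add(-65910, o), -1)) (Function('Z')(o) = Mul(9, Pow(Add(o, Mul(30, Pow(-13, 3))), -1)) = Mul(9, Pow(Add(o, Mul(30, -2197)), -1)) = Mul(9, Pow(Add(o, -65910), -1)) = Mul(9, Pow(Add(-65910, o), -1)))
Pow(Function('Z')(235), -1) = Pow(Mul(9, Pow(Add(-65910, 235), -1)), -1) = Pow(Mul(9, Pow(-65675, -1)), -1) = Pow(Mul(9, Rational(-1, 65675)), -1) = Pow(Rational(-9, 65675), -1) = Rational(-65675, 9)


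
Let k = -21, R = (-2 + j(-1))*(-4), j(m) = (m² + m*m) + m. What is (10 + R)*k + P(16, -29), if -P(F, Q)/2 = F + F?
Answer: -358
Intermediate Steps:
j(m) = m + 2*m² (j(m) = (m² + m²) + m = 2*m² + m = m + 2*m²)
R = 4 (R = (-2 - (1 + 2*(-1)))*(-4) = (-2 - (1 - 2))*(-4) = (-2 - 1*(-1))*(-4) = (-2 + 1)*(-4) = -1*(-4) = 4)
P(F, Q) = -4*F (P(F, Q) = -2*(F + F) = -4*F)
(10 + R)*k + P(16, -29) = (10 + 4)*(-21) - 4*16 = 14*(-21) - 64 = -294 - 64 = -358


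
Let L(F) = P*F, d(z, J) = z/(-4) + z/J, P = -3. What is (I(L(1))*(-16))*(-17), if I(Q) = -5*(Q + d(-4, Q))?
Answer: 2720/3 ≈ 906.67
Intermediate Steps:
d(z, J) = -z/4 + z/J (d(z, J) = z*(-1/4) + z/J = -z/4 + z/J)
L(F) = -3*F
I(Q) = -5 - 5*Q + 20/Q (I(Q) = -5*(Q + (-1/4*(-4) - 4/Q)) = -5*(Q + (1 - 4/Q)) = -5*(1 + Q - 4/Q) = -5 - 5*Q + 20/Q)
(I(L(1))*(-16))*(-17) = ((-5 - (-15) + 20/((-3*1)))*(-16))*(-17) = ((-5 - 5*(-3) + 20/(-3))*(-16))*(-17) = ((-5 + 15 + 20*(-1/3))*(-16))*(-17) = ((-5 + 15 - 20/3)*(-16))*(-17) = ((10/3)*(-16))*(-17) = -160/3*(-17) = 2720/3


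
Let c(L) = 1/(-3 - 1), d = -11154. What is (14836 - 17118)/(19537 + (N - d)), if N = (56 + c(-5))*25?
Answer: -9128/128339 ≈ -0.071124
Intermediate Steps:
c(L) = -¼ (c(L) = 1/(-4) = -¼)
N = 5575/4 (N = (56 - ¼)*25 = (223/4)*25 = 5575/4 ≈ 1393.8)
(14836 - 17118)/(19537 + (N - d)) = (14836 - 17118)/(19537 + (5575/4 - 1*(-11154))) = -2282/(19537 + (5575/4 + 11154)) = -2282/(19537 + 50191/4) = -2282/128339/4 = -2282*4/128339 = -9128/128339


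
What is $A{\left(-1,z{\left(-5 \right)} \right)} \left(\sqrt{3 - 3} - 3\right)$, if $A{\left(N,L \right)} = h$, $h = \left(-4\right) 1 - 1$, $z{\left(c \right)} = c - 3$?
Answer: $15$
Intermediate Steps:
$z{\left(c \right)} = -3 + c$
$h = -5$ ($h = -4 - 1 = -5$)
$A{\left(N,L \right)} = -5$
$A{\left(-1,z{\left(-5 \right)} \right)} \left(\sqrt{3 - 3} - 3\right) = - 5 \left(\sqrt{3 - 3} - 3\right) = - 5 \left(\sqrt{0} - 3\right) = - 5 \left(0 - 3\right) = \left(-5\right) \left(-3\right) = 15$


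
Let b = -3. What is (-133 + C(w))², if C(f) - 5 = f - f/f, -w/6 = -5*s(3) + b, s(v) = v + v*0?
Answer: 441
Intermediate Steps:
s(v) = v (s(v) = v + 0 = v)
w = 108 (w = -6*(-5*3 - 3) = -6*(-15 - 3) = -6*(-18) = 108)
C(f) = 4 + f (C(f) = 5 + (f - f/f) = 5 + (f - 1*1) = 5 + (f - 1) = 5 + (-1 + f) = 4 + f)
(-133 + C(w))² = (-133 + (4 + 108))² = (-133 + 112)² = (-21)² = 441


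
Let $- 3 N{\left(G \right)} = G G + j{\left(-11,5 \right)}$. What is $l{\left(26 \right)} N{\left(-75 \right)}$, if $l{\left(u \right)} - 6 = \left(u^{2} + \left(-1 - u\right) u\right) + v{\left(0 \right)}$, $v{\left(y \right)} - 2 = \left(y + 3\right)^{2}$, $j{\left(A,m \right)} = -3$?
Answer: $16866$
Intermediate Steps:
$v{\left(y \right)} = 2 + \left(3 + y\right)^{2}$ ($v{\left(y \right)} = 2 + \left(y + 3\right)^{2} = 2 + \left(3 + y\right)^{2}$)
$N{\left(G \right)} = 1 - \frac{G^{2}}{3}$ ($N{\left(G \right)} = - \frac{G G - 3}{3} = - \frac{G^{2} - 3}{3} = - \frac{-3 + G^{2}}{3} = 1 - \frac{G^{2}}{3}$)
$l{\left(u \right)} = 17 + u^{2} + u \left(-1 - u\right)$ ($l{\left(u \right)} = 6 + \left(\left(u^{2} + \left(-1 - u\right) u\right) + \left(2 + \left(3 + 0\right)^{2}\right)\right) = 6 + \left(\left(u^{2} + u \left(-1 - u\right)\right) + \left(2 + 3^{2}\right)\right) = 6 + \left(\left(u^{2} + u \left(-1 - u\right)\right) + \left(2 + 9\right)\right) = 6 + \left(\left(u^{2} + u \left(-1 - u\right)\right) + 11\right) = 6 + \left(11 + u^{2} + u \left(-1 - u\right)\right) = 17 + u^{2} + u \left(-1 - u\right)$)
$l{\left(26 \right)} N{\left(-75 \right)} = \left(17 - 26\right) \left(1 - \frac{\left(-75\right)^{2}}{3}\right) = \left(17 - 26\right) \left(1 - 1875\right) = - 9 \left(1 - 1875\right) = \left(-9\right) \left(-1874\right) = 16866$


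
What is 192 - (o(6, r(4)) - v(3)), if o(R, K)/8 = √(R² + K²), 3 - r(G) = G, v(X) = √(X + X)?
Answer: 192 + √6 - 8*√37 ≈ 145.79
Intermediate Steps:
v(X) = √2*√X (v(X) = √(2*X) = √2*√X)
r(G) = 3 - G
o(R, K) = 8*√(K² + R²) (o(R, K) = 8*√(R² + K²) = 8*√(K² + R²))
192 - (o(6, r(4)) - v(3)) = 192 - (8*√((3 - 1*4)² + 6²) - √2*√3) = 192 - (8*√((3 - 4)² + 36) - √6) = 192 - (8*√((-1)² + 36) - √6) = 192 - (8*√(1 + 36) - √6) = 192 - (8*√37 - √6) = 192 - (-√6 + 8*√37) = 192 + (√6 - 8*√37) = 192 + √6 - 8*√37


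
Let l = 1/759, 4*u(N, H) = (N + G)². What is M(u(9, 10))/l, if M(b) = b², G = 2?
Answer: 11112519/16 ≈ 6.9453e+5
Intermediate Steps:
u(N, H) = (2 + N)²/4 (u(N, H) = (N + 2)²/4 = (2 + N)²/4)
l = 1/759 ≈ 0.0013175
M(u(9, 10))/l = ((2 + 9)²/4)²/(1/759) = ((¼)*11²)²*759 = ((¼)*121)²*759 = (121/4)²*759 = (14641/16)*759 = 11112519/16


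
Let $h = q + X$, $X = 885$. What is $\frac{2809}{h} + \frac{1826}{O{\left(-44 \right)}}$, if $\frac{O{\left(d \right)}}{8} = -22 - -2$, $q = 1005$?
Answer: $- \frac{30017}{3024} \approx -9.9263$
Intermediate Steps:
$O{\left(d \right)} = -160$ ($O{\left(d \right)} = 8 \left(-22 - -2\right) = 8 \left(-22 + 2\right) = 8 \left(-20\right) = -160$)
$h = 1890$ ($h = 1005 + 885 = 1890$)
$\frac{2809}{h} + \frac{1826}{O{\left(-44 \right)}} = \frac{2809}{1890} + \frac{1826}{-160} = 2809 \cdot \frac{1}{1890} + 1826 \left(- \frac{1}{160}\right) = \frac{2809}{1890} - \frac{913}{80} = - \frac{30017}{3024}$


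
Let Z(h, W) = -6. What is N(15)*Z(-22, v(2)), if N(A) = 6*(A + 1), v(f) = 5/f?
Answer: -576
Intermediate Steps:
N(A) = 6 + 6*A (N(A) = 6*(1 + A) = 6 + 6*A)
N(15)*Z(-22, v(2)) = (6 + 6*15)*(-6) = (6 + 90)*(-6) = 96*(-6) = -576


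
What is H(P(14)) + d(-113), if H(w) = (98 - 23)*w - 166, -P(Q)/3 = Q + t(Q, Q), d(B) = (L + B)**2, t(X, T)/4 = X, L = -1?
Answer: -2920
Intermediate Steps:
t(X, T) = 4*X
d(B) = (-1 + B)**2
P(Q) = -15*Q (P(Q) = -3*(Q + 4*Q) = -15*Q)
H(w) = -166 + 75*w (H(w) = 75*w - 166 = -166 + 75*w)
H(P(14)) + d(-113) = (-166 + 75*(-15*14)) + (-1 - 113)**2 = (-166 + 75*(-210)) + (-114)**2 = (-166 - 15750) + 12996 = -15916 + 12996 = -2920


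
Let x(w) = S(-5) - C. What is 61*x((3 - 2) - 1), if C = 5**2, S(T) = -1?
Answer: -1586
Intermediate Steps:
C = 25
x(w) = -26 (x(w) = -1 - 1*25 = -1 - 25 = -26)
61*x((3 - 2) - 1) = 61*(-26) = -1586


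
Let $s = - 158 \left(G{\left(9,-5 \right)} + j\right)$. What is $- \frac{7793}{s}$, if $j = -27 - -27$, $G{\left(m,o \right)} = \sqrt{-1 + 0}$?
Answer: $- \frac{7793 i}{158} \approx - 49.323 i$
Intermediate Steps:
$G{\left(m,o \right)} = i$ ($G{\left(m,o \right)} = \sqrt{-1} = i$)
$j = 0$ ($j = -27 + 27 = 0$)
$s = - 158 i$ ($s = - 158 \left(i + 0\right) = - 158 i \approx - 158.0 i$)
$- \frac{7793}{s} = - \frac{7793}{\left(-158\right) i} = - 7793 \frac{i}{158} = - \frac{7793 i}{158}$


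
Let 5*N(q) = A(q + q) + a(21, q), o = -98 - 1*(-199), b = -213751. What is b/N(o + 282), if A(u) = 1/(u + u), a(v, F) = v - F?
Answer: 1637332660/554583 ≈ 2952.4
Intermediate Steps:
o = 101 (o = -98 + 199 = 101)
A(u) = 1/(2*u)
N(q) = 21/5 - q/5 + 1/(20*q) (N(q) = (1/(2*(q + q)) + (21 - q))/5 = (1/(2*((2*q))) + (21 - q))/5 = ((1/(2*q))/2 + (21 - q))/5 = (1/(4*q) + (21 - q))/5 = (21 - q + 1/(4*q))/5 = 21/5 - q/5 + 1/(20*q))
b/N(o + 282) = -213751*20*(101 + 282)/(1 + 4*(101 + 282)*(21 - (101 + 282))) = -213751*7660/(1 + 4*383*(21 - 1*383)) = -213751*7660/(1 + 4*383*(21 - 383)) = -213751*7660/(1 + 4*383*(-362)) = -213751*7660/(1 - 554584) = -213751/((1/20)*(1/383)*(-554583)) = -213751/(-554583/7660) = -213751*(-7660/554583) = 1637332660/554583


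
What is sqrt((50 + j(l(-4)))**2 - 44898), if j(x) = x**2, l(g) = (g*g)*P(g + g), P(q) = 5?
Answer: sqrt(41557602) ≈ 6446.5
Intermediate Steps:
l(g) = 5*g**2 (l(g) = (g*g)*5 = g**2*5 = 5*g**2)
sqrt((50 + j(l(-4)))**2 - 44898) = sqrt((50 + (5*(-4)**2)**2)**2 - 44898) = sqrt((50 + (5*16)**2)**2 - 44898) = sqrt((50 + 80**2)**2 - 44898) = sqrt((50 + 6400)**2 - 44898) = sqrt(6450**2 - 44898) = sqrt(41602500 - 44898) = sqrt(41557602)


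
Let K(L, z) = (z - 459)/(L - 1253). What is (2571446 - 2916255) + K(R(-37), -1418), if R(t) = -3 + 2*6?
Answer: -428940519/1244 ≈ -3.4481e+5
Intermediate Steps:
R(t) = 9 (R(t) = -3 + 12 = 9)
K(L, z) = (-459 + z)/(-1253 + L)
(2571446 - 2916255) + K(R(-37), -1418) = (2571446 - 2916255) + (-459 - 1418)/(-1253 + 9) = -344809 - 1877/(-1244) = -344809 - 1/1244*(-1877) = -344809 + 1877/1244 = -428940519/1244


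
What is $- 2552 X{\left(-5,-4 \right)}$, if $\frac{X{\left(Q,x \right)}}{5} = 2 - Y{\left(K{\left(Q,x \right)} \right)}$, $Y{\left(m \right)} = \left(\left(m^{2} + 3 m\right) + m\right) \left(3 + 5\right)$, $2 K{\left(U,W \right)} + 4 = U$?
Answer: $204160$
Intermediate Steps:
$K{\left(U,W \right)} = -2 + \frac{U}{2}$
$Y{\left(m \right)} = 8 m^{2} + 32 m$ ($Y{\left(m \right)} = \left(m^{2} + 4 m\right) 8 = 8 m^{2} + 32 m$)
$X{\left(Q,x \right)} = 10 - 40 \left(-2 + \frac{Q}{2}\right) \left(2 + \frac{Q}{2}\right)$ ($X{\left(Q,x \right)} = 5 \left(2 - 8 \left(-2 + \frac{Q}{2}\right) \left(4 + \left(-2 + \frac{Q}{2}\right)\right)\right) = 5 \left(2 - 8 \left(-2 + \frac{Q}{2}\right) \left(2 + \frac{Q}{2}\right)\right) = 10 - 40 \left(-2 + \frac{Q}{2}\right) \left(2 + \frac{Q}{2}\right)$)
$- 2552 X{\left(-5,-4 \right)} = - 2552 \left(170 - 10 \left(-5\right)^{2}\right) = - 2552 \left(170 - 250\right) = \left(-2552\right) \left(-80\right) = 204160$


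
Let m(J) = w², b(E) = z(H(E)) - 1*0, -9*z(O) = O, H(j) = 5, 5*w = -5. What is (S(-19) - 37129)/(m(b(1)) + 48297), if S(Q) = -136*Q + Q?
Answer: -17282/24149 ≈ -0.71564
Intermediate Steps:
w = -1 (w = (⅕)*(-5) = -1)
z(O) = -O/9
b(E) = -5/9 (b(E) = -⅑*5 - 1*0 = -5/9 + 0 = -5/9)
S(Q) = -135*Q
m(J) = 1 (m(J) = (-1)² = 1)
(S(-19) - 37129)/(m(b(1)) + 48297) = (-135*(-19) - 37129)/(1 + 48297) = (2565 - 37129)/48298 = -34564*1/48298 = -17282/24149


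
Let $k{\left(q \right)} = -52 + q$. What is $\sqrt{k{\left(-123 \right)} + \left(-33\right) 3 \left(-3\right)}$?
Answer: $\sqrt{122} \approx 11.045$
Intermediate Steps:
$\sqrt{k{\left(-123 \right)} + \left(-33\right) 3 \left(-3\right)} = \sqrt{\left(-52 - 123\right) + \left(-33\right) 3 \left(-3\right)} = \sqrt{-175 - -297} = \sqrt{-175 + 297} = \sqrt{122}$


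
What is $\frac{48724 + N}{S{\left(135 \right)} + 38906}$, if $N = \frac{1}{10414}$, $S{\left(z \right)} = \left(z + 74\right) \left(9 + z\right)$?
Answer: $\frac{507411737}{718586828} \approx 0.70612$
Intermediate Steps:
$S{\left(z \right)} = \left(9 + z\right) \left(74 + z\right)$ ($S{\left(z \right)} = \left(74 + z\right) \left(9 + z\right) = \left(9 + z\right) \left(74 + z\right)$)
$N = \frac{1}{10414} \approx 9.6025 \cdot 10^{-5}$
$\frac{48724 + N}{S{\left(135 \right)} + 38906} = \frac{48724 + \frac{1}{10414}}{\left(666 + 135^{2} + 83 \cdot 135\right) + 38906} = \frac{507411737}{10414 \left(\left(666 + 18225 + 11205\right) + 38906\right)} = \frac{507411737}{10414 \left(30096 + 38906\right)} = \frac{507411737}{10414 \cdot 69002} = \frac{507411737}{10414} \cdot \frac{1}{69002} = \frac{507411737}{718586828}$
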